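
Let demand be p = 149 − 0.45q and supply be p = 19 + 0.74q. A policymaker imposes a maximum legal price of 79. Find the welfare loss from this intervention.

471.91

Competitive equilibrium: 149 − 0.45q = 19 + 0.74q → q* = 109.2437, p* = 99.8403.
At the ceiling p = 79, quantity supplied = (79 − 19)/0.74 = 81.0811.
Willingness to pay at q' = 81.0811: 149 − 0.45·81.0811 = 112.5135.
Δq = 109.2437 − 81.0811 = 28.1626; wedge = 112.5135 − 79 = 33.5135.
Welfare loss = ½ × 28.1626 × 33.5135 = 471.91.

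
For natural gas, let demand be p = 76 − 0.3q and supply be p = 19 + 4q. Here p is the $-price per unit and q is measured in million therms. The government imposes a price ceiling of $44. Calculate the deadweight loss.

Competitive equilibrium: 76 − 0.3q = 19 + 4q → q* = 13.25581, p* = 72.02326.
At the ceiling p = 44, quantity supplied = (44 − 19)/4 = 6.25.
Willingness to pay at q' = 6.25: 76 − 0.3·6.25 = 74.125.
Δq = 13.25581 − 6.25 = 7.00581; wedge = 74.125 − 44 = 30.125.
DWL = ½ × 7.00581 × 30.125 = $105.53 million.

$105.53 million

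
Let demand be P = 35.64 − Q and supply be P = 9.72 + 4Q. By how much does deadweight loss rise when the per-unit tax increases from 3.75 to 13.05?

15.624

Competitive equilibrium: 35.64 − Q = 9.72 + 4Q → Q* = 5.184, P* = 30.456.
For a per-unit tax t: ΔQ = t/5, so DWL = ½·t·(t/5) = t²/10.
At t = 3.75: DWL = 1.406. At t = 13.05: DWL = 17.03.
Increase = 17.03 − 1.406 = 15.624.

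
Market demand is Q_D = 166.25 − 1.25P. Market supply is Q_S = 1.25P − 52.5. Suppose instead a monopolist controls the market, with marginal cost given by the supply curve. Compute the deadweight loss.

287.53

In inverse form: demand P = 133 − 0.8Q, supply P = 42 + 0.8Q.
Competitive equilibrium: 133 − 0.8Q = 42 + 0.8Q → Q* = 56.875, P* = 87.5.
Marginal revenue: MR = 133 − 1.6Q. Set MR = MC: 133 − 1.6Q = 42 + 0.8Q → Q_m = 37.9167.
Price P_m = 133 − 0.8·37.9167 = 102.6666; MC(Q_m) = 42 + 0.8·37.9167 = 72.3334.
Competitive Q* = 56.875, so ΔQ = 18.9583; wedge = 102.6666 − 72.3334 = 30.3332.
DWL = ½ × 18.9583 × 30.3332 = 287.53.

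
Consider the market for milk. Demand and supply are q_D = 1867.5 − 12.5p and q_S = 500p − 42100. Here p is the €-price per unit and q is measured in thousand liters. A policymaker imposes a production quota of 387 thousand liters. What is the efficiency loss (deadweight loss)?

€6829.10 thousand

In inverse form: demand p = 149.4 − 0.08q, supply p = 84.2 + 0.002q.
Competitive equilibrium: 149.4 − 0.08q = 84.2 + 0.002q → q* = 795.12195, p* = 85.79024.
At q = 387: demand price = 149.4 − 0.08·387 = 118.44; supply price = 84.2 + 0.002·387 = 84.974.
Δq = 795.12195 − 387 = 408.12195; wedge = 118.44 − 84.974 = 33.466.
DWL = ½ × 408.12195 × 33.466 = €6829.10 thousand.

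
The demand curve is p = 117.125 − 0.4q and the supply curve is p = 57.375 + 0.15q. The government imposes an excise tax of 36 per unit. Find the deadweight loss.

Competitive equilibrium: 117.125 − 0.4q = 57.375 + 0.15q → q* = 108.6364, p* = 73.6705.
With the tax, the buyer price exceeds the seller price by 36: (117.125 − 0.4q) − (57.375 + 0.15q) = 36 → q' = 43.1818.
Δq = 108.6364 − 43.1818 = 65.4546; the wedge equals the tax, 36.
DWL = ½ × 65.4546 × 36 = 1178.18.

1178.18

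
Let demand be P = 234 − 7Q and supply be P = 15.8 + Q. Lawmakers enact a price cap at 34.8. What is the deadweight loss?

273.90

Competitive equilibrium: 234 − 7Q = 15.8 + Q → Q* = 27.275, P* = 43.075.
At the ceiling P = 34.8, quantity supplied = (34.8 − 15.8)/1 = 19.
Willingness to pay at Q' = 19: 234 − 7·19 = 101.
ΔQ = 27.275 − 19 = 8.275; wedge = 101 − 34.8 = 66.2.
Deadweight loss = ½ × 8.275 × 66.2 = 273.90.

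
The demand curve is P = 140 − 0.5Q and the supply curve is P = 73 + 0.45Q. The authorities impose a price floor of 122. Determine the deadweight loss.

566.23

Competitive equilibrium: 140 − 0.5Q = 73 + 0.45Q → Q* = 70.5263, P* = 104.7368.
At the floor P = 122, quantity demanded = (140 − 122)/0.5 = 36.
Sellers' marginal cost at Q' = 36: 73 + 0.45·36 = 89.2.
ΔQ = 70.5263 − 36 = 34.5263; wedge = 122 − 89.2 = 32.8.
Deadweight loss = ½ × 34.5263 × 32.8 = 566.23.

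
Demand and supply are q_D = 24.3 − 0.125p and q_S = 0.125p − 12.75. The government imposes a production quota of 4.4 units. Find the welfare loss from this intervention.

15.125

In inverse form: demand p = 194.4 − 8q, supply p = 102 + 8q.
Competitive equilibrium: 194.4 − 8q = 102 + 8q → q* = 5.775, p* = 148.2.
At q = 4.4: demand price = 194.4 − 8·4.4 = 159.2; supply price = 102 + 8·4.4 = 137.2.
Δq = 5.775 − 4.4 = 1.375; wedge = 159.2 − 137.2 = 22.
Welfare loss = ½ × 1.375 × 22 = 15.125.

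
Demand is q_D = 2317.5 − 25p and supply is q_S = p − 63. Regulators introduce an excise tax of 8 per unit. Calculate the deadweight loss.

30.77

In inverse form: demand p = 92.7 − 0.04q, supply p = 63 + q.
Competitive equilibrium: 92.7 − 0.04q = 63 + q → q* = 28.5577, p* = 91.5577.
With the tax, the buyer price exceeds the seller price by 8: (92.7 − 0.04q) − (63 + q) = 8 → q' = 20.8654.
Δq = 28.5577 − 20.8654 = 7.6923; the wedge equals the tax, 8.
Welfare loss = ½ × 7.6923 × 8 = 30.77.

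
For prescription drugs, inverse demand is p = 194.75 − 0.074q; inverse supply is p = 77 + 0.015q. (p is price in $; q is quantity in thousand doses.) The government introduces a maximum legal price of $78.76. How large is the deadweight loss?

$64690.25 thousand

Competitive equilibrium: 194.75 − 0.074q = 77 + 0.015q → q* = 1323.033708, p* = 96.845506.
At the ceiling p = 78.76, quantity supplied = (78.76 − 77)/0.015 = 117.333333.
Willingness to pay at q' = 117.333333: 194.75 − 0.074·117.333333 = 186.067333.
Δq = 1323.033708 − 117.333333 = 1205.700375; wedge = 186.067333 − 78.76 = 107.307333.
Deadweight loss = ½ × 1205.700375 × 107.307333 = $64690.25 thousand.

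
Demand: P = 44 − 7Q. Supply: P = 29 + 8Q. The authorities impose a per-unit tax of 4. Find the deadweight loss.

0.53

Competitive equilibrium: 44 − 7Q = 29 + 8Q → Q* = 1, P* = 37.
With the tax, the buyer price exceeds the seller price by 4: (44 − 7Q) − (29 + 8Q) = 4 → Q' = 0.7333.
ΔQ = 1 − 0.7333 = 0.2667; the wedge equals the tax, 4.
Welfare loss = ½ × 0.2667 × 4 = 0.53.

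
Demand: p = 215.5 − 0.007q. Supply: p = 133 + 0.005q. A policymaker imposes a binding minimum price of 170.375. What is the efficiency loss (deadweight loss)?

1102.04

Competitive equilibrium: 215.5 − 0.007q = 133 + 0.005q → q* = 6875, p* = 167.375.
At the floor p = 170.375, quantity demanded = (215.5 − 170.375)/0.007 = 6446.42857.
Sellers' marginal cost at q' = 6446.42857: 133 + 0.005·6446.42857 = 165.23214.
Δq = 6875 − 6446.42857 = 428.57143; wedge = 170.375 − 165.23214 = 5.14286.
Welfare loss = ½ × 428.57143 × 5.14286 = 1102.04.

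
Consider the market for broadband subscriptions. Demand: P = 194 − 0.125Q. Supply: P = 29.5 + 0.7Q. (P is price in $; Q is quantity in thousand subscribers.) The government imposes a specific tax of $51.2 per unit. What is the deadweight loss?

$1588.75 thousand

Competitive equilibrium: 194 − 0.125Q = 29.5 + 0.7Q → Q* = 199.3939, P* = 169.0758.
With the tax, the buyer price exceeds the seller price by 51.2: (194 − 0.125Q) − (29.5 + 0.7Q) = 51.2 → Q' = 137.3333.
ΔQ = 199.3939 − 137.3333 = 62.0606; the wedge equals the tax, 51.2.
DWL = ½ × 62.0606 × 51.2 = $1588.75 thousand.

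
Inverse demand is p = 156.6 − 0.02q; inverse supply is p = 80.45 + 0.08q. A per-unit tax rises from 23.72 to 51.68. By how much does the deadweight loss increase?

10540.92

Competitive equilibrium: 156.6 − 0.02q = 80.45 + 0.08q → q* = 761.5, p* = 141.37.
For a per-unit tax t: Δq = t/0.1, so DWL = ½·t·(t/0.1) = t²/0.2.
At t = 23.72: DWL = 2813.192. At t = 51.68: DWL = 13354.112.
Increase = 13354.112 − 2813.192 = 10540.92.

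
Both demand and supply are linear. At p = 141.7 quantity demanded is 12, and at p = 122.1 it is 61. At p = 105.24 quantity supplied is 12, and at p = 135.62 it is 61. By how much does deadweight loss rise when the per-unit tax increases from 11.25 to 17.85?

Demand slope = (122.1 − 141.7)/(61 − 12) = −0.4, so p = 146.5 − 0.4q.
Supply slope = (135.62 − 105.24)/(61 − 12) = 0.62, so p = 97.8 + 0.62q.
Competitive equilibrium: 146.5 − 0.4q = 97.8 + 0.62q → q* = 47.7451, p* = 127.402.
For a per-unit tax t: Δq = t/1.02, so DWL = ½·t·(t/1.02) = t²/2.04.
At t = 11.25: DWL = 62.04. At t = 17.85: DWL = 156.188.
Increase = 156.188 − 62.04 = 94.15.

94.15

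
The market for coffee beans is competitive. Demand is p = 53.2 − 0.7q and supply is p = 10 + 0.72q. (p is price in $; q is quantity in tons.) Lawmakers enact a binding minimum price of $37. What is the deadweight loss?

Competitive equilibrium: 53.2 − 0.7q = 10 + 0.72q → q* = 30.42254, p* = 31.90423.
At the floor p = 37, quantity demanded = (53.2 − 37)/0.7 = 23.14286.
Sellers' marginal cost at q' = 23.14286: 10 + 0.72·23.14286 = 26.66286.
Δq = 30.42254 − 23.14286 = 7.27968; wedge = 37 − 26.66286 = 10.33714.
The triangle = ½ × 7.27968 × 10.33714 = $37.63.

$37.63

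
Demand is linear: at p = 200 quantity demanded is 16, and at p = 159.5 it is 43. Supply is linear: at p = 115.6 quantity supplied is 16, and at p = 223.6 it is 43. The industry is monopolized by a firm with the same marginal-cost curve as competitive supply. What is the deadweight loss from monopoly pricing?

Demand slope = (159.5 − 200)/(43 − 16) = −1.5, so p = 224 − 1.5q.
Supply slope = (223.6 − 115.6)/(43 − 16) = 4, so p = 51.6 + 4q.
Competitive equilibrium: 224 − 1.5q = 51.6 + 4q → q* = 31.3455, p* = 176.9818.
Marginal revenue: MR = 224 − 3q. Set MR = MC: 224 − 3q = 51.6 + 4q → q_m = 24.6286.
Price p_m = 224 − 1.5·24.6286 = 187.0571; MC(q_m) = 51.6 + 4·24.6286 = 150.1144.
Competitive q* = 31.3455, so Δq = 6.7169; wedge = 187.0571 − 150.1144 = 36.9427.
Welfare loss = ½ × 6.7169 × 36.9427 = 124.07.

124.07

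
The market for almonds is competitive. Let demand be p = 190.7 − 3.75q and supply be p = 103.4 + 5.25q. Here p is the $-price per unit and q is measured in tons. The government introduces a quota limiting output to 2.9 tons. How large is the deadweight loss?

$208.08

Competitive equilibrium: 190.7 − 3.75q = 103.4 + 5.25q → q* = 9.7, p* = 154.325.
At q = 2.9: demand price = 190.7 − 3.75·2.9 = 179.825; supply price = 103.4 + 5.25·2.9 = 118.625.
Δq = 9.7 − 2.9 = 6.8; wedge = 179.825 − 118.625 = 61.2.
The triangle = ½ × 6.8 × 61.2 = $208.08.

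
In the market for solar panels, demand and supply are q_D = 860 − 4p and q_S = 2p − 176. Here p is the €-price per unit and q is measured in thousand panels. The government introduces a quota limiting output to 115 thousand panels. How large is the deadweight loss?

€1107.04 thousand

In inverse form: demand p = 215 − 0.25q, supply p = 88 + 0.5q.
Competitive equilibrium: 215 − 0.25q = 88 + 0.5q → q* = 169.3333, p* = 172.6667.
At q = 115: demand price = 215 − 0.25·115 = 186.25; supply price = 88 + 0.5·115 = 145.5.
Δq = 169.3333 − 115 = 54.3333; wedge = 186.25 − 145.5 = 40.75.
The triangle = ½ × 54.3333 × 40.75 = €1107.04 thousand.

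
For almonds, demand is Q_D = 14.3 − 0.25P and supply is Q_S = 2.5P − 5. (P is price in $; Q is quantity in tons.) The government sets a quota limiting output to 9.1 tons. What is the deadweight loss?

$26.12

In inverse form: demand P = 57.2 − 4Q, supply P = 2 + 0.4Q.
Competitive equilibrium: 57.2 − 4Q = 2 + 0.4Q → Q* = 12.5455, P* = 7.0182.
At Q = 9.1: demand price = 57.2 − 4·9.1 = 20.8; supply price = 2 + 0.4·9.1 = 5.64.
ΔQ = 12.5455 − 9.1 = 3.4455; wedge = 20.8 − 5.64 = 15.16.
Deadweight loss = ½ × 3.4455 × 15.16 = $26.12.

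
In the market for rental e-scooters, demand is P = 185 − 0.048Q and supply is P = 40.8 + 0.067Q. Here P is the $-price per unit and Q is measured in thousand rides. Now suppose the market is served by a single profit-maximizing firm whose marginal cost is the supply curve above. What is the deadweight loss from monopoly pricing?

$7839.89 thousand

Competitive equilibrium: 185 − 0.048Q = 40.8 + 0.067Q → Q* = 1253.913, P* = 124.8122.
Marginal revenue: MR = 185 − 0.096Q. Set MR = MC: 185 − 0.096Q = 40.8 + 0.067Q → Q_m = 884.6626.
Price P_m = 185 − 0.048·884.6626 = 142.5362; MC(Q_m) = 40.8 + 0.067·884.6626 = 100.0724.
Competitive Q* = 1253.913, so ΔQ = 369.2504; wedge = 142.5362 − 100.0724 = 42.4638.
DWL = ½ × 369.2504 × 42.4638 = $7839.89 thousand.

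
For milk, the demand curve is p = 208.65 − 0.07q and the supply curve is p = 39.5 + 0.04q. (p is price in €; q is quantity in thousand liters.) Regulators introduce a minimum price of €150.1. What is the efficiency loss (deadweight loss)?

€27050.09 thousand

Competitive equilibrium: 208.65 − 0.07q = 39.5 + 0.04q → q* = 1537.72727, p* = 101.00909.
At the floor p = 150.1, quantity demanded = (208.65 − 150.1)/0.07 = 836.42857.
Sellers' marginal cost at q' = 836.42857: 39.5 + 0.04·836.42857 = 72.95714.
Δq = 1537.72727 − 836.42857 = 701.2987; wedge = 150.1 − 72.95714 = 77.14286.
DWL = ½ × 701.2987 × 77.14286 = €27050.09 thousand.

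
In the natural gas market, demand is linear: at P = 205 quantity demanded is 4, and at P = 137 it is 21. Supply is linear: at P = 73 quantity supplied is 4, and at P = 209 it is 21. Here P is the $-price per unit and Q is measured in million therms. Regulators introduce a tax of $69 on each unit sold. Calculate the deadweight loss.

$198.375 million

Demand slope = (137 − 205)/(21 − 4) = −4, so P = 221 − 4Q.
Supply slope = (209 − 73)/(21 − 4) = 8, so P = 41 + 8Q.
Competitive equilibrium: 221 − 4Q = 41 + 8Q → Q* = 15, P* = 161.
With the tax, the buyer price exceeds the seller price by 69: (221 − 4Q) − (41 + 8Q) = 69 → Q' = 9.25.
ΔQ = 15 − 9.25 = 5.75; the wedge equals the tax, 69.
Deadweight loss = ½ × 5.75 × 69 = $198.375 million.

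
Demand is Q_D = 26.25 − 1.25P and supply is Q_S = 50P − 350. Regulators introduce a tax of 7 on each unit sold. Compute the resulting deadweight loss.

29.88

In inverse form: demand P = 21 − 0.8Q, supply P = 7 + 0.02Q.
Competitive equilibrium: 21 − 0.8Q = 7 + 0.02Q → Q* = 17.0732, P* = 7.3415.
With the tax, the buyer price exceeds the seller price by 7: (21 − 0.8Q) − (7 + 0.02Q) = 7 → Q' = 8.5366.
ΔQ = 17.0732 − 8.5366 = 8.5366; the wedge equals the tax, 7.
DWL = ½ × 8.5366 × 7 = 29.88.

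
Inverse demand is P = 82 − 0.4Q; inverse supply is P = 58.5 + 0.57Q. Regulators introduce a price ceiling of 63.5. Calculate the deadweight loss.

Competitive equilibrium: 82 − 0.4Q = 58.5 + 0.57Q → Q* = 24.2268, P* = 72.3093.
At the ceiling P = 63.5, quantity supplied = (63.5 − 58.5)/0.57 = 8.7719.
Willingness to pay at Q' = 8.7719: 82 − 0.4·8.7719 = 78.4912.
ΔQ = 24.2268 − 8.7719 = 15.4549; wedge = 78.4912 − 63.5 = 14.9912.
Deadweight loss = ½ × 15.4549 × 14.9912 = 115.84.

115.84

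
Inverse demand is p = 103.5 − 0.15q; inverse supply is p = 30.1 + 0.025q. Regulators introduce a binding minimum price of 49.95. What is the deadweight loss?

341.02

Competitive equilibrium: 103.5 − 0.15q = 30.1 + 0.025q → q* = 419.4286, p* = 40.5857.
At the floor p = 49.95, quantity demanded = (103.5 − 49.95)/0.15 = 357.
Sellers' marginal cost at q' = 357: 30.1 + 0.025·357 = 39.025.
Δq = 419.4286 − 357 = 62.4286; wedge = 49.95 − 39.025 = 10.925.
Welfare loss = ½ × 62.4286 × 10.925 = 341.02.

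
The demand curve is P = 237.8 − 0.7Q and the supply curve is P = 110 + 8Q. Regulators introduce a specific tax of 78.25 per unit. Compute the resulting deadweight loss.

351.90

Competitive equilibrium: 237.8 − 0.7Q = 110 + 8Q → Q* = 14.6897, P* = 227.5172.
With the tax, the buyer price exceeds the seller price by 78.25: (237.8 − 0.7Q) − (110 + 8Q) = 78.25 → Q' = 5.6954.
ΔQ = 14.6897 − 5.6954 = 8.9943; the wedge equals the tax, 78.25.
The triangle = ½ × 8.9943 × 78.25 = 351.90.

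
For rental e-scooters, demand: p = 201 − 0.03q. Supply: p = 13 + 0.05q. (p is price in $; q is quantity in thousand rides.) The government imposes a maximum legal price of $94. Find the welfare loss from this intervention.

$21316 thousand

Competitive equilibrium: 201 − 0.03q = 13 + 0.05q → q* = 2350, p* = 130.5.
At the ceiling p = 94, quantity supplied = (94 − 13)/0.05 = 1620.
Willingness to pay at q' = 1620: 201 − 0.03·1620 = 152.4.
Δq = 2350 − 1620 = 730; wedge = 152.4 − 94 = 58.4.
Welfare loss = ½ × 730 × 58.4 = $21316 thousand.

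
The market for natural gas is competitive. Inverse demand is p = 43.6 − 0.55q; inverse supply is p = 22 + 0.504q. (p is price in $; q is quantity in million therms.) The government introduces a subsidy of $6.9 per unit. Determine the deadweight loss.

Competitive equilibrium: 43.6 − 0.55q = 22 + 0.504q → q* = 20.4934, p* = 32.3287.
The subsidy lowers effective supply by 6.9: p = 15.1 + 0.504q.
New quantity: 43.6 − 0.55q = 15.1 + 0.504q → q' = 27.0398.
Overproduction Δq = 27.0398 − 20.4934 = 6.5464; wedge = subsidy = 6.9.
Deadweight loss = ½ × 6.5464 × 6.9 = $22.59 million.

$22.59 million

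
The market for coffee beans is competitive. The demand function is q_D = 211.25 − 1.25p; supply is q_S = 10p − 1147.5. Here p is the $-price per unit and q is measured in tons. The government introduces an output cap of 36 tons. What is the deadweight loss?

$265.23

In inverse form: demand p = 169 − 0.8q, supply p = 114.75 + 0.1q.
Competitive equilibrium: 169 − 0.8q = 114.75 + 0.1q → q* = 60.2778, p* = 120.7778.
At q = 36: demand price = 169 − 0.8·36 = 140.2; supply price = 114.75 + 0.1·36 = 118.35.
Δq = 60.2778 − 36 = 24.2778; wedge = 140.2 − 118.35 = 21.85.
Deadweight loss = ½ × 24.2778 × 21.85 = $265.23.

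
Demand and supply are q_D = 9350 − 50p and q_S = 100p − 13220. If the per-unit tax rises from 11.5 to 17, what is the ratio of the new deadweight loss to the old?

In inverse form: demand p = 187 − 0.02q, supply p = 132.2 + 0.01q.
Competitive equilibrium: 187 − 0.02q = 132.2 + 0.01q → q* = 1826.6667, p* = 150.4667.
For a per-unit tax t: Δq = t/0.03, so DWL = ½·t·(t/0.03) = t²/0.06.
At t = 11.5: DWL = 2204.167. At t = 17: DWL = 4816.667.
Ratio = (17/11.5)² = 2.185.

2.185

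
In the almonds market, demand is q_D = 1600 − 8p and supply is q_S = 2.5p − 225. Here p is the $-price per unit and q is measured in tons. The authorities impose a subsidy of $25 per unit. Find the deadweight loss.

In inverse form: demand p = 200 − 0.125q, supply p = 90 + 0.4q.
Competitive equilibrium: 200 − 0.125q = 90 + 0.4q → q* = 209.5238, p* = 173.8095.
The subsidy lowers effective supply by 25: p = 65 + 0.4q.
New quantity: 200 − 0.125q = 65 + 0.4q → q' = 257.1429.
Overproduction Δq = 257.1429 − 209.5238 = 47.6191; wedge = subsidy = 25.
Welfare loss = ½ × 47.6191 × 25 = $595.24.

$595.24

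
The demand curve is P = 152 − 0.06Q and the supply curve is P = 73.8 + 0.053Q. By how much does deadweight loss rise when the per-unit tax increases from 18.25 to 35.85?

4213.10

Competitive equilibrium: 152 − 0.06Q = 73.8 + 0.053Q → Q* = 692.0354, P* = 110.4779.
For a per-unit tax t: ΔQ = t/0.113, so DWL = ½·t·(t/0.113) = t²/0.226.
At t = 18.25: DWL = 1473.728. At t = 35.85: DWL = 5686.825.
Increase = 5686.825 − 1473.728 = 4213.10.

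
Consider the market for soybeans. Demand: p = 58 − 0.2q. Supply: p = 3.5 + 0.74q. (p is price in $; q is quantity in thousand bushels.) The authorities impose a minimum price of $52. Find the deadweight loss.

Competitive equilibrium: 58 − 0.2q = 3.5 + 0.74q → q* = 57.9787, p* = 46.4043.
At the floor p = 52, quantity demanded = (58 − 52)/0.2 = 30.
Sellers' marginal cost at q' = 30: 3.5 + 0.74·30 = 25.7.
Δq = 57.9787 − 30 = 27.9787; wedge = 52 − 25.7 = 26.3.
Deadweight loss = ½ × 27.9787 × 26.3 = $367.92 thousand.

$367.92 thousand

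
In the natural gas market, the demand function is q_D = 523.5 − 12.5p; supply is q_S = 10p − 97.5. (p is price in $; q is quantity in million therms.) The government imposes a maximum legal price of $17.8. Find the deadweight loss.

In inverse form: demand p = 41.88 − 0.08q, supply p = 9.75 + 0.1q.
Competitive equilibrium: 41.88 − 0.08q = 9.75 + 0.1q → q* = 178.5, p* = 27.6.
At the ceiling p = 17.8, quantity supplied = (17.8 − 9.75)/0.1 = 80.5.
Willingness to pay at q' = 80.5: 41.88 − 0.08·80.5 = 35.44.
Δq = 178.5 − 80.5 = 98; wedge = 35.44 − 17.8 = 17.64.
DWL = ½ × 98 × 17.64 = $864.36 million.

$864.36 million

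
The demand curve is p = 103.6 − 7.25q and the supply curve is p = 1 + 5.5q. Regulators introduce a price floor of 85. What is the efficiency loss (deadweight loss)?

191.55

Competitive equilibrium: 103.6 − 7.25q = 1 + 5.5q → q* = 8.0471, p* = 45.2588.
At the floor p = 85, quantity demanded = (103.6 − 85)/7.25 = 2.5655.
Sellers' marginal cost at q' = 2.5655: 1 + 5.5·2.5655 = 15.1103.
Δq = 8.0471 − 2.5655 = 5.4816; wedge = 85 − 15.1103 = 69.8897.
The triangle = ½ × 5.4816 × 69.8897 = 191.55.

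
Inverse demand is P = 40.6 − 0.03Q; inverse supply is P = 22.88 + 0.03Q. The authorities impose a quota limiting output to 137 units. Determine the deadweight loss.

Competitive equilibrium: 40.6 − 0.03Q = 22.88 + 0.03Q → Q* = 295.3333, P* = 31.74.
At Q = 137: demand price = 40.6 − 0.03·137 = 36.49; supply price = 22.88 + 0.03·137 = 26.99.
ΔQ = 295.3333 − 137 = 158.3333; wedge = 36.49 − 26.99 = 9.5.
Deadweight loss = ½ × 158.3333 × 9.5 = 752.08.

752.08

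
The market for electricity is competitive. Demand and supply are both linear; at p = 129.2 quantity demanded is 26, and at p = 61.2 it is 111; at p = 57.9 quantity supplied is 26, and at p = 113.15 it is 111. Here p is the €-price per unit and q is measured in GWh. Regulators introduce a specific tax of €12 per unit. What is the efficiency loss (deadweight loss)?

Demand slope = (61.2 − 129.2)/(111 − 26) = −0.8, so p = 150 − 0.8q.
Supply slope = (113.15 − 57.9)/(111 − 26) = 0.65, so p = 41 + 0.65q.
Competitive equilibrium: 150 − 0.8q = 41 + 0.65q → q* = 75.17241, p* = 89.86207.
With the tax, the buyer price exceeds the seller price by 12: (150 − 0.8q) − (41 + 0.65q) = 12 → q' = 66.89655.
Δq = 75.17241 − 66.89655 = 8.27586; the wedge equals the tax, 12.
The triangle = ½ × 8.27586 × 12 = €49.66.

€49.66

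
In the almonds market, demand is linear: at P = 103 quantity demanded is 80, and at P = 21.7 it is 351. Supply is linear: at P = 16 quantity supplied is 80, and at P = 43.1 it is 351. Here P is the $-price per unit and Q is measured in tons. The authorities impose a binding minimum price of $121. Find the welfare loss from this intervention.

Demand slope = (21.7 − 103)/(351 − 80) = −0.3, so P = 127 − 0.3Q.
Supply slope = (43.1 − 16)/(351 − 80) = 0.1, so P = 8 + 0.1Q.
Competitive equilibrium: 127 − 0.3Q = 8 + 0.1Q → Q* = 297.5, P* = 37.75.
At the floor P = 121, quantity demanded = (127 − 121)/0.3 = 20.
Sellers' marginal cost at Q' = 20: 8 + 0.1·20 = 10.
ΔQ = 297.5 − 20 = 277.5; wedge = 121 − 10 = 111.
DWL = ½ × 277.5 × 111 = $15401.25.

$15401.25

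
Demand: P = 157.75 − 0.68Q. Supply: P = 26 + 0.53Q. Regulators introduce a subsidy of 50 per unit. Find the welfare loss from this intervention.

Competitive equilibrium: 157.75 − 0.68Q = 26 + 0.53Q → Q* = 108.8843, P* = 83.7087.
The subsidy lowers effective supply by 50: P = 0.53Q − 24.
New quantity: 157.75 − 0.68Q = 0.53Q − 24 → Q' = 150.2066.
Overproduction ΔQ = 150.2066 − 108.8843 = 41.3223; wedge = subsidy = 50.
The triangle = ½ × 41.3223 × 50 = 1033.06.

1033.06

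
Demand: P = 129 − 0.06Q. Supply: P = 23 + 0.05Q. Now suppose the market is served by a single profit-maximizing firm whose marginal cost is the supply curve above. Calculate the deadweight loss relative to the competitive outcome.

6362

Competitive equilibrium: 129 − 0.06Q = 23 + 0.05Q → Q* = 963.63636, P* = 71.18182.
Marginal revenue: MR = 129 − 0.12Q. Set MR = MC: 129 − 0.12Q = 23 + 0.05Q → Q_m = 623.52941.
Price P_m = 129 − 0.06·623.52941 = 91.58824; MC(Q_m) = 23 + 0.05·623.52941 = 54.17647.
Competitive Q* = 963.63636, so ΔQ = 340.10695; wedge = 91.58824 − 54.17647 = 37.41177.
DWL = ½ × 340.10695 × 37.41177 = 6362.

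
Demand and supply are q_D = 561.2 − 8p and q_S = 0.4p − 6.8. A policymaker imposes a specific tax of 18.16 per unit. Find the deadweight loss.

62.82

In inverse form: demand p = 70.15 − 0.125q, supply p = 17 + 2.5q.
Competitive equilibrium: 70.15 − 0.125q = 17 + 2.5q → q* = 20.2476, p* = 67.619.
With the tax, the buyer price exceeds the seller price by 18.16: (70.15 − 0.125q) − (17 + 2.5q) = 18.16 → q' = 13.3295.
Δq = 20.2476 − 13.3295 = 6.9181; the wedge equals the tax, 18.16.
DWL = ½ × 6.9181 × 18.16 = 62.82.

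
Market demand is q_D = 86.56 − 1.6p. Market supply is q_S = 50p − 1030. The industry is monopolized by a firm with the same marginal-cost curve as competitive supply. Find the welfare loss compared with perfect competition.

In inverse form: demand p = 54.1 − 0.625q, supply p = 20.6 + 0.02q.
Competitive equilibrium: 54.1 − 0.625q = 20.6 + 0.02q → q* = 51.938, p* = 21.6388.
Marginal revenue: MR = 54.1 − 1.25q. Set MR = MC: 54.1 − 1.25q = 20.6 + 0.02q → q_m = 26.378.
Price p_m = 54.1 − 0.625·26.378 = 37.6138; MC(q_m) = 20.6 + 0.02·26.378 = 21.1276.
Competitive q* = 51.938, so Δq = 25.56; wedge = 37.6138 − 21.1276 = 16.4862.
DWL = ½ × 25.56 × 16.4862 = 210.69.

210.69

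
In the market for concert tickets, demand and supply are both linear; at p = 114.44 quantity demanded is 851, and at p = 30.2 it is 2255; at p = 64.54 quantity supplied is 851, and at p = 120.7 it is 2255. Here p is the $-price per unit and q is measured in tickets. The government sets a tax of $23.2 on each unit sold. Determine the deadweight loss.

$2691.20

Demand slope = (30.2 − 114.44)/(2255 − 851) = −0.06, so p = 165.5 − 0.06q.
Supply slope = (120.7 − 64.54)/(2255 − 851) = 0.04, so p = 30.5 + 0.04q.
Competitive equilibrium: 165.5 − 0.06q = 30.5 + 0.04q → q* = 1350, p* = 84.5.
With the tax, the buyer price exceeds the seller price by 23.2: (165.5 − 0.06q) − (30.5 + 0.04q) = 23.2 → q' = 1118.
Δq = 1350 − 1118 = 232; the wedge equals the tax, 23.2.
The triangle = ½ × 232 × 23.2 = $2691.20.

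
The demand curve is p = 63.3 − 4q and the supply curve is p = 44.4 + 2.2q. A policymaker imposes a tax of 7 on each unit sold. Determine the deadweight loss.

Competitive equilibrium: 63.3 − 4q = 44.4 + 2.2q → q* = 3.0484, p* = 51.1065.
With the tax, the buyer price exceeds the seller price by 7: (63.3 − 4q) − (44.4 + 2.2q) = 7 → q' = 1.9194.
Δq = 3.0484 − 1.9194 = 1.129; the wedge equals the tax, 7.
Welfare loss = ½ × 1.129 × 7 = 3.95.

3.95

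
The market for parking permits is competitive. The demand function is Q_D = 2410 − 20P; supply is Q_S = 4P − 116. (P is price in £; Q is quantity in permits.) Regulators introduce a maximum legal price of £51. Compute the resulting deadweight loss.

£7063.35

In inverse form: demand P = 120.5 − 0.05Q, supply P = 29 + 0.25Q.
Competitive equilibrium: 120.5 − 0.05Q = 29 + 0.25Q → Q* = 305, P* = 105.25.
At the ceiling P = 51, quantity supplied = (51 − 29)/0.25 = 88.
Willingness to pay at Q' = 88: 120.5 − 0.05·88 = 116.1.
ΔQ = 305 − 88 = 217; wedge = 116.1 − 51 = 65.1.
Deadweight loss = ½ × 217 × 65.1 = £7063.35.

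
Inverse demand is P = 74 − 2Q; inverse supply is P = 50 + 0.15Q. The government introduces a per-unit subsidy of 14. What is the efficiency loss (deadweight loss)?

Competitive equilibrium: 74 − 2Q = 50 + 0.15Q → Q* = 11.1628, P* = 51.6744.
The subsidy lowers effective supply by 14: P = 36 + 0.15Q.
New quantity: 74 − 2Q = 36 + 0.15Q → Q' = 17.6744.
Overproduction ΔQ = 17.6744 − 11.1628 = 6.5116; wedge = subsidy = 14.
Welfare loss = ½ × 6.5116 × 14 = 45.58.

45.58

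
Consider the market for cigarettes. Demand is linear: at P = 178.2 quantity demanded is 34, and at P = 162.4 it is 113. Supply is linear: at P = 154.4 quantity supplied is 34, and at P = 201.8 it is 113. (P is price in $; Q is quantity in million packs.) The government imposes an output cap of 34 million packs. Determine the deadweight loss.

Demand slope = (162.4 − 178.2)/(113 − 34) = −0.2, so P = 185 − 0.2Q.
Supply slope = (201.8 − 154.4)/(113 − 34) = 0.6, so P = 134 + 0.6Q.
Competitive equilibrium: 185 − 0.2Q = 134 + 0.6Q → Q* = 63.75, P* = 172.25.
At Q = 34: demand price = 185 − 0.2·34 = 178.2; supply price = 134 + 0.6·34 = 154.4.
ΔQ = 63.75 − 34 = 29.75; wedge = 178.2 − 154.4 = 23.8.
DWL = ½ × 29.75 × 23.8 = $354.025 million.

$354.025 million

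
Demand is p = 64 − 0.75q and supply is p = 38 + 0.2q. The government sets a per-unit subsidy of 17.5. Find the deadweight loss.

161.18

Competitive equilibrium: 64 − 0.75q = 38 + 0.2q → q* = 27.3684, p* = 43.4737.
The subsidy lowers effective supply by 17.5: p = 20.5 + 0.2q.
New quantity: 64 − 0.75q = 20.5 + 0.2q → q' = 45.7895.
Overproduction Δq = 45.7895 − 27.3684 = 18.4211; wedge = subsidy = 17.5.
DWL = ½ × 18.4211 × 17.5 = 161.18.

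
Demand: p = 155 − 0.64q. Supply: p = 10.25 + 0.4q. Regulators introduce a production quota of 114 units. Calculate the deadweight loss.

329.77

Competitive equilibrium: 155 − 0.64q = 10.25 + 0.4q → q* = 139.1827, p* = 65.9231.
At q = 114: demand price = 155 − 0.64·114 = 82.04; supply price = 10.25 + 0.4·114 = 55.85.
Δq = 139.1827 − 114 = 25.1827; wedge = 82.04 − 55.85 = 26.19.
DWL = ½ × 25.1827 × 26.19 = 329.77.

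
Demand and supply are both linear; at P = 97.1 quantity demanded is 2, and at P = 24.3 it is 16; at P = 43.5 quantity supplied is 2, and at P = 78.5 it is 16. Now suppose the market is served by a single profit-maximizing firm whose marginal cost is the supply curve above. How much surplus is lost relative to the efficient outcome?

Demand slope = (24.3 − 97.1)/(16 − 2) = −5.2, so P = 107.5 − 5.2Q.
Supply slope = (78.5 − 43.5)/(16 − 2) = 2.5, so P = 38.5 + 2.5Q.
Competitive equilibrium: 107.5 − 5.2Q = 38.5 + 2.5Q → Q* = 8.96104, P* = 60.9026.
Marginal revenue: MR = 107.5 − 10.4Q. Set MR = MC: 107.5 − 10.4Q = 38.5 + 2.5Q → Q_m = 5.34884.
Price P_m = 107.5 − 5.2·5.34884 = 79.68603; MC(Q_m) = 38.5 + 2.5·5.34884 = 51.8721.
Competitive Q* = 8.96104, so ΔQ = 3.6122; wedge = 79.68603 − 51.8721 = 27.81393.
DWL = ½ × 3.6122 × 27.81393 = 50.23.

50.23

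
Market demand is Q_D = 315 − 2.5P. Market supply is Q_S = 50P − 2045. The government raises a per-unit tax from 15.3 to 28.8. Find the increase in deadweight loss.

In inverse form: demand P = 126 − 0.4Q, supply P = 40.9 + 0.02Q.
Competitive equilibrium: 126 − 0.4Q = 40.9 + 0.02Q → Q* = 202.619, P* = 44.9524.
For a per-unit tax t: ΔQ = t/0.42, so DWL = ½·t·(t/0.42) = t²/0.84.
At t = 15.3: DWL = 278.679. At t = 28.8: DWL = 987.429.
Increase = 987.429 − 278.679 = 708.75.

708.75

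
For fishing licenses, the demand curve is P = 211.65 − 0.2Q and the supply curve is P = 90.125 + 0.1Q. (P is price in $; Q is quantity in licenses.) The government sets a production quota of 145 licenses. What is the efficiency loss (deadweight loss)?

$10146.50

Competitive equilibrium: 211.65 − 0.2Q = 90.125 + 0.1Q → Q* = 405.0833, P* = 130.6333.
At Q = 145: demand price = 211.65 − 0.2·145 = 182.65; supply price = 90.125 + 0.1·145 = 104.625.
ΔQ = 405.0833 − 145 = 260.0833; wedge = 182.65 − 104.625 = 78.025.
The triangle = ½ × 260.0833 × 78.025 = $10146.50.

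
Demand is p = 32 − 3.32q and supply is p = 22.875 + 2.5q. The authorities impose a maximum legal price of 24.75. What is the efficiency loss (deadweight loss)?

Competitive equilibrium: 32 − 3.32q = 22.875 + 2.5q → q* = 1.5679, p* = 26.7947.
At the ceiling p = 24.75, quantity supplied = (24.75 − 22.875)/2.5 = 0.75.
Willingness to pay at q' = 0.75: 32 − 3.32·0.75 = 29.51.
Δq = 1.5679 − 0.75 = 0.8179; wedge = 29.51 − 24.75 = 4.76.
The triangle = ½ × 0.8179 × 4.76 = 1.95.

1.95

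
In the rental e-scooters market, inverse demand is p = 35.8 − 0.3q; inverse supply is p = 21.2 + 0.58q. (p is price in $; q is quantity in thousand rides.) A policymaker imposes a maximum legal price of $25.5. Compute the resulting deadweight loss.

$37.06 thousand

Competitive equilibrium: 35.8 − 0.3q = 21.2 + 0.58q → q* = 16.5909, p* = 30.8227.
At the ceiling p = 25.5, quantity supplied = (25.5 − 21.2)/0.58 = 7.4138.
Willingness to pay at q' = 7.4138: 35.8 − 0.3·7.4138 = 33.5759.
Δq = 16.5909 − 7.4138 = 9.1771; wedge = 33.5759 − 25.5 = 8.0759.
The triangle = ½ × 9.1771 × 8.0759 = $37.06 thousand.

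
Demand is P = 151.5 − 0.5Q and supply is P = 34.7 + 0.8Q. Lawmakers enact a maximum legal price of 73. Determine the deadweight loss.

1145.03

Competitive equilibrium: 151.5 − 0.5Q = 34.7 + 0.8Q → Q* = 89.8462, P* = 106.5769.
At the ceiling P = 73, quantity supplied = (73 − 34.7)/0.8 = 47.875.
Willingness to pay at Q' = 47.875: 151.5 − 0.5·47.875 = 127.5625.
ΔQ = 89.8462 − 47.875 = 41.9712; wedge = 127.5625 − 73 = 54.5625.
Deadweight loss = ½ × 41.9712 × 54.5625 = 1145.03.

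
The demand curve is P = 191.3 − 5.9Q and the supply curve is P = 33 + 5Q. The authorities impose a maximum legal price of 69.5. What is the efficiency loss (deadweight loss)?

284.33

Competitive equilibrium: 191.3 − 5.9Q = 33 + 5Q → Q* = 14.5229, P* = 105.6147.
At the ceiling P = 69.5, quantity supplied = (69.5 − 33)/5 = 7.3.
Willingness to pay at Q' = 7.3: 191.3 − 5.9·7.3 = 148.23.
ΔQ = 14.5229 − 7.3 = 7.2229; wedge = 148.23 − 69.5 = 78.73.
DWL = ½ × 7.2229 × 78.73 = 284.33.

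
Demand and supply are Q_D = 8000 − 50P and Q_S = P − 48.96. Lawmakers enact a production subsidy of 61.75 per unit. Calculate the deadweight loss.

In inverse form: demand P = 160 − 0.02Q, supply P = 48.96 + Q.
Competitive equilibrium: 160 − 0.02Q = 48.96 + Q → Q* = 108.8627, P* = 157.8227.
The subsidy lowers effective supply by 61.75: P = Q − 12.79.
New quantity: 160 − 0.02Q = Q − 12.79 → Q' = 169.402.
Overproduction ΔQ = 169.402 − 108.8627 = 60.5393; wedge = subsidy = 61.75.
DWL = ½ × 60.5393 × 61.75 = 1869.15.

1869.15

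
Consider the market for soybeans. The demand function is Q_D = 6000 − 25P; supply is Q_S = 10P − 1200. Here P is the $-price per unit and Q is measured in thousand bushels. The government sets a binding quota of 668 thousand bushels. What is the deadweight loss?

$2504.25 thousand

In inverse form: demand P = 240 − 0.04Q, supply P = 120 + 0.1Q.
Competitive equilibrium: 240 − 0.04Q = 120 + 0.1Q → Q* = 857.1429, P* = 205.7143.
At Q = 668: demand price = 240 − 0.04·668 = 213.28; supply price = 120 + 0.1·668 = 186.8.
ΔQ = 857.1429 − 668 = 189.1429; wedge = 213.28 − 186.8 = 26.48.
Deadweight loss = ½ × 189.1429 × 26.48 = $2504.25 thousand.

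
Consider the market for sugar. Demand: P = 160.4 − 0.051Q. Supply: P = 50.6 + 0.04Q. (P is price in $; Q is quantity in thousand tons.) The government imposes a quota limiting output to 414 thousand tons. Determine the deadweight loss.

Competitive equilibrium: 160.4 − 0.051Q = 50.6 + 0.04Q → Q* = 1206.5934, P* = 98.8637.
At Q = 414: demand price = 160.4 − 0.051·414 = 139.286; supply price = 50.6 + 0.04·414 = 67.16.
ΔQ = 1206.5934 − 414 = 792.5934; wedge = 139.286 − 67.16 = 72.126.
Deadweight loss = ½ × 792.5934 × 72.126 = $28583.30 thousand.

$28583.30 thousand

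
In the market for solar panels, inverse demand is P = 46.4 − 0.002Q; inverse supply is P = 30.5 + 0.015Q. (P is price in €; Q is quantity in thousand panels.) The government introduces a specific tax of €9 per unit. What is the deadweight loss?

Competitive equilibrium: 46.4 − 0.002Q = 30.5 + 0.015Q → Q* = 935.2941, P* = 44.5294.
With the tax, the buyer price exceeds the seller price by 9: (46.4 − 0.002Q) − (30.5 + 0.015Q) = 9 → Q' = 405.8824.
ΔQ = 935.2941 − 405.8824 = 529.4117; the wedge equals the tax, 9.
DWL = ½ × 529.4117 × 9 = €2382.35 thousand.

€2382.35 thousand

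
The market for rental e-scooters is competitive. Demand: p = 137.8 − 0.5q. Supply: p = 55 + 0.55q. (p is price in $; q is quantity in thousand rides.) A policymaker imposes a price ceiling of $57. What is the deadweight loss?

Competitive equilibrium: 137.8 − 0.5q = 55 + 0.55q → q* = 78.85714, p* = 98.37143.
At the ceiling p = 57, quantity supplied = (57 − 55)/0.55 = 3.63636.
Willingness to pay at q' = 3.63636: 137.8 − 0.5·3.63636 = 135.98182.
Δq = 78.85714 − 3.63636 = 75.22078; wedge = 135.98182 − 57 = 78.98182.
Welfare loss = ½ × 75.22078 × 78.98182 = $2970.54 thousand.

$2970.54 thousand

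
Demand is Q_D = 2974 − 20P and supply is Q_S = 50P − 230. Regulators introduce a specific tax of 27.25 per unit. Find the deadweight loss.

In inverse form: demand P = 148.7 − 0.05Q, supply P = 4.6 + 0.02Q.
Competitive equilibrium: 148.7 − 0.05Q = 4.6 + 0.02Q → Q* = 2058.5714, P* = 45.7714.
With the tax, the buyer price exceeds the seller price by 27.25: (148.7 − 0.05Q) − (4.6 + 0.02Q) = 27.25 → Q' = 1669.2857.
ΔQ = 2058.5714 − 1669.2857 = 389.2857; the wedge equals the tax, 27.25.
The triangle = ½ × 389.2857 × 27.25 = 5304.02.

5304.02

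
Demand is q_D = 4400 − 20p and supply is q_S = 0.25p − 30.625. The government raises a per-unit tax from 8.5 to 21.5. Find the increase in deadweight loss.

In inverse form: demand p = 220 − 0.05q, supply p = 122.5 + 4q.
Competitive equilibrium: 220 − 0.05q = 122.5 + 4q → q* = 24.0741, p* = 218.7963.
For a per-unit tax t: Δq = t/4.05, so DWL = ½·t·(t/4.05) = t²/8.1.
At t = 8.5: DWL = 8.92. At t = 21.5: DWL = 57.068.
Increase = 57.068 − 8.92 = 48.15.

48.15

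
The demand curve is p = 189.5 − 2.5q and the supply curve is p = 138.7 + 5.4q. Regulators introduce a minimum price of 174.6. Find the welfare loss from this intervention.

0.87

Competitive equilibrium: 189.5 − 2.5q = 138.7 + 5.4q → q* = 6.4304, p* = 173.4241.
At the floor p = 174.6, quantity demanded = (189.5 − 174.6)/2.5 = 5.96.
Sellers' marginal cost at q' = 5.96: 138.7 + 5.4·5.96 = 170.884.
Δq = 6.4304 − 5.96 = 0.4704; wedge = 174.6 − 170.884 = 3.716.
The triangle = ½ × 0.4704 × 3.716 = 0.87.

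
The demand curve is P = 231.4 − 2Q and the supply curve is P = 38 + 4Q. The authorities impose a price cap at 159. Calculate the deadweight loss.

11.80

Competitive equilibrium: 231.4 − 2Q = 38 + 4Q → Q* = 32.2333, P* = 166.9333.
At the ceiling P = 159, quantity supplied = (159 − 38)/4 = 30.25.
Willingness to pay at Q' = 30.25: 231.4 − 2·30.25 = 170.9.
ΔQ = 32.2333 − 30.25 = 1.9833; wedge = 170.9 − 159 = 11.9.
Welfare loss = ½ × 1.9833 × 11.9 = 11.80.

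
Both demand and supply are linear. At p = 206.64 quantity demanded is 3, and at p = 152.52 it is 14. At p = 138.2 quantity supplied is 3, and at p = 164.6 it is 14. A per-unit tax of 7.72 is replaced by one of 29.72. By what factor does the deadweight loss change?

14.821

Demand slope = (152.52 − 206.64)/(14 − 3) = −4.92, so p = 221.4 − 4.92q.
Supply slope = (164.6 − 138.2)/(14 − 3) = 2.4, so p = 131 + 2.4q.
Competitive equilibrium: 221.4 − 4.92q = 131 + 2.4q → q* = 12.3497, p* = 160.6393.
For a per-unit tax t: Δq = t/7.32, so DWL = ½·t·(t/7.32) = t²/14.64.
At t = 7.72: DWL = 4.071. At t = 29.72: DWL = 60.333.
Ratio = (29.72/7.72)² = 14.821.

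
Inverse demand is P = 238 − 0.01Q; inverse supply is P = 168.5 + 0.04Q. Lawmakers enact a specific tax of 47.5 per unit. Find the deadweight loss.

22562.50

Competitive equilibrium: 238 − 0.01Q = 168.5 + 0.04Q → Q* = 1390, P* = 224.1.
With the tax, the buyer price exceeds the seller price by 47.5: (238 − 0.01Q) − (168.5 + 0.04Q) = 47.5 → Q' = 440.
ΔQ = 1390 − 440 = 950; the wedge equals the tax, 47.5.
Deadweight loss = ½ × 950 × 47.5 = 22562.50.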